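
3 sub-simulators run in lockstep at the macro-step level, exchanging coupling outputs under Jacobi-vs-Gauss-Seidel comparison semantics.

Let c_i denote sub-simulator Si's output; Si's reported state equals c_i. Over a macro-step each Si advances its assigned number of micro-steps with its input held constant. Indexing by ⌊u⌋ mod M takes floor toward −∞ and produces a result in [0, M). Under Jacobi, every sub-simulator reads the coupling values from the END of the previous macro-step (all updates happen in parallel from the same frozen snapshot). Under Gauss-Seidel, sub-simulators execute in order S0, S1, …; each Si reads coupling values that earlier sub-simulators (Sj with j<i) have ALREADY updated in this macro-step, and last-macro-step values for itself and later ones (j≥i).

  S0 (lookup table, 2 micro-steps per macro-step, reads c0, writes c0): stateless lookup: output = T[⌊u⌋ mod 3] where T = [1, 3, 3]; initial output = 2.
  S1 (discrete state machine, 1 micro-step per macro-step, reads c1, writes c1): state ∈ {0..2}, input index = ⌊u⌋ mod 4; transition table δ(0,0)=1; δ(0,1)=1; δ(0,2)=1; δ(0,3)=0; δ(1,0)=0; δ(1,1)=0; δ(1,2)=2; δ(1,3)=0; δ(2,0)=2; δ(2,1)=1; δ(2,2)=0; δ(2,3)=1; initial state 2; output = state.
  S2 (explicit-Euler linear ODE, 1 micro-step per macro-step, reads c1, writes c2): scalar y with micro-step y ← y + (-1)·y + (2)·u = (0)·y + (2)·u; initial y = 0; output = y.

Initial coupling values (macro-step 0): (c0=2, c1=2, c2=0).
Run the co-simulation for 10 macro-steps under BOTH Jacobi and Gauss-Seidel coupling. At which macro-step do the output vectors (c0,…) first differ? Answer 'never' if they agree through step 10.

first divergence at macro-step: 1

[Jacobi] macro 1: S0 reads c0=2 → after 2×micro: 3; S1 reads c1=2 → after 1×micro: 0; S2 reads c1=2 → after 1×micro: 4 ⇒ (c0=3, c1=0, c2=4)
[Jacobi] macro 2: S0 reads c0=3 → after 2×micro: 1; S1 reads c1=0 → after 1×micro: 1; S2 reads c1=0 → after 1×micro: 0 ⇒ (c0=1, c1=1, c2=0)
[Jacobi] macro 3: S0 reads c0=1 → after 2×micro: 3; S1 reads c1=1 → after 1×micro: 0; S2 reads c1=1 → after 1×micro: 2 ⇒ (c0=3, c1=0, c2=2)
[Jacobi] macro 4: S0 reads c0=3 → after 2×micro: 1; S1 reads c1=0 → after 1×micro: 1; S2 reads c1=0 → after 1×micro: 0 ⇒ (c0=1, c1=1, c2=0)
[Jacobi] macro 5: S0 reads c0=1 → after 2×micro: 3; S1 reads c1=1 → after 1×micro: 0; S2 reads c1=1 → after 1×micro: 2 ⇒ (c0=3, c1=0, c2=2)
[Jacobi] macro 6: S0 reads c0=3 → after 2×micro: 1; S1 reads c1=0 → after 1×micro: 1; S2 reads c1=0 → after 1×micro: 0 ⇒ (c0=1, c1=1, c2=0)
[Jacobi] macro 7: S0 reads c0=1 → after 2×micro: 3; S1 reads c1=1 → after 1×micro: 0; S2 reads c1=1 → after 1×micro: 2 ⇒ (c0=3, c1=0, c2=2)
[Jacobi] macro 8: S0 reads c0=3 → after 2×micro: 1; S1 reads c1=0 → after 1×micro: 1; S2 reads c1=0 → after 1×micro: 0 ⇒ (c0=1, c1=1, c2=0)
[Jacobi] macro 9: S0 reads c0=1 → after 2×micro: 3; S1 reads c1=1 → after 1×micro: 0; S2 reads c1=1 → after 1×micro: 2 ⇒ (c0=3, c1=0, c2=2)
[Jacobi] macro 10: S0 reads c0=3 → after 2×micro: 1; S1 reads c1=0 → after 1×micro: 1; S2 reads c1=0 → after 1×micro: 0 ⇒ (c0=1, c1=1, c2=0)
[Gauss-Seidel] macro 1: S0 reads c0=2 → after 2×micro: 3; S1 reads c1=2 → after 1×micro: 0; S2 reads c1=0 → after 1×micro: 0 ⇒ (c0=3, c1=0, c2=0)
[Gauss-Seidel] macro 2: S0 reads c0=3 → after 2×micro: 1; S1 reads c1=0 → after 1×micro: 1; S2 reads c1=1 → after 1×micro: 2 ⇒ (c0=1, c1=1, c2=2)
[Gauss-Seidel] macro 3: S0 reads c0=1 → after 2×micro: 3; S1 reads c1=1 → after 1×micro: 0; S2 reads c1=0 → after 1×micro: 0 ⇒ (c0=3, c1=0, c2=0)
[Gauss-Seidel] macro 4: S0 reads c0=3 → after 2×micro: 1; S1 reads c1=0 → after 1×micro: 1; S2 reads c1=1 → after 1×micro: 2 ⇒ (c0=1, c1=1, c2=2)
[Gauss-Seidel] macro 5: S0 reads c0=1 → after 2×micro: 3; S1 reads c1=1 → after 1×micro: 0; S2 reads c1=0 → after 1×micro: 0 ⇒ (c0=3, c1=0, c2=0)
[Gauss-Seidel] macro 6: S0 reads c0=3 → after 2×micro: 1; S1 reads c1=0 → after 1×micro: 1; S2 reads c1=1 → after 1×micro: 2 ⇒ (c0=1, c1=1, c2=2)
[Gauss-Seidel] macro 7: S0 reads c0=1 → after 2×micro: 3; S1 reads c1=1 → after 1×micro: 0; S2 reads c1=0 → after 1×micro: 0 ⇒ (c0=3, c1=0, c2=0)
[Gauss-Seidel] macro 8: S0 reads c0=3 → after 2×micro: 1; S1 reads c1=0 → after 1×micro: 1; S2 reads c1=1 → after 1×micro: 2 ⇒ (c0=1, c1=1, c2=2)
[Gauss-Seidel] macro 9: S0 reads c0=1 → after 2×micro: 3; S1 reads c1=1 → after 1×micro: 0; S2 reads c1=0 → after 1×micro: 0 ⇒ (c0=3, c1=0, c2=0)
[Gauss-Seidel] macro 10: S0 reads c0=3 → after 2×micro: 1; S1 reads c1=0 → after 1×micro: 1; S2 reads c1=1 → after 1×micro: 2 ⇒ (c0=1, c1=1, c2=2)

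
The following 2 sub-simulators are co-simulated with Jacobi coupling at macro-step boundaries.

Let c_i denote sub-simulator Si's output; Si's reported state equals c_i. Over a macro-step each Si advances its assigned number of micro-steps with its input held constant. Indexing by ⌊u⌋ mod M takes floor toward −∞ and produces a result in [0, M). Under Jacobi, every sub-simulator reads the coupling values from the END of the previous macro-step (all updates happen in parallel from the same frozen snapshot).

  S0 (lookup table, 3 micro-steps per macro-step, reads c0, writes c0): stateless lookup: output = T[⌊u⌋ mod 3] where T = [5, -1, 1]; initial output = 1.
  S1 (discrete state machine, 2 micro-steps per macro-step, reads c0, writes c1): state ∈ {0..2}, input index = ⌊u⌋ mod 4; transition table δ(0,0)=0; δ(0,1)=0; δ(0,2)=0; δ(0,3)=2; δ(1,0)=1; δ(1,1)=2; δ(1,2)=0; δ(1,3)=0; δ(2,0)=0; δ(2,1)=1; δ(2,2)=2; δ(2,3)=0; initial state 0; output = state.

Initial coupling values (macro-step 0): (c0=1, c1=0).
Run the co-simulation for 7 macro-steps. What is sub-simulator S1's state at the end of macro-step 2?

macro 1: S0 reads c0=1 → after 3×micro: -1; S1 reads c0=1 → after 2×micro: 0 ⇒ (c0=-1, c1=0)
macro 2: S0 reads c0=-1 → after 3×micro: 1; S1 reads c0=-1 → after 2×micro: 0 ⇒ (c0=1, c1=0)
macro 3: S0 reads c0=1 → after 3×micro: -1; S1 reads c0=1 → after 2×micro: 0 ⇒ (c0=-1, c1=0)
macro 4: S0 reads c0=-1 → after 3×micro: 1; S1 reads c0=-1 → after 2×micro: 0 ⇒ (c0=1, c1=0)
macro 5: S0 reads c0=1 → after 3×micro: -1; S1 reads c0=1 → after 2×micro: 0 ⇒ (c0=-1, c1=0)
macro 6: S0 reads c0=-1 → after 3×micro: 1; S1 reads c0=-1 → after 2×micro: 0 ⇒ (c0=1, c1=0)
macro 7: S0 reads c0=1 → after 3×micro: -1; S1 reads c0=1 → after 2×micro: 0 ⇒ (c0=-1, c1=0)

S1 state at macro-step 2 = 0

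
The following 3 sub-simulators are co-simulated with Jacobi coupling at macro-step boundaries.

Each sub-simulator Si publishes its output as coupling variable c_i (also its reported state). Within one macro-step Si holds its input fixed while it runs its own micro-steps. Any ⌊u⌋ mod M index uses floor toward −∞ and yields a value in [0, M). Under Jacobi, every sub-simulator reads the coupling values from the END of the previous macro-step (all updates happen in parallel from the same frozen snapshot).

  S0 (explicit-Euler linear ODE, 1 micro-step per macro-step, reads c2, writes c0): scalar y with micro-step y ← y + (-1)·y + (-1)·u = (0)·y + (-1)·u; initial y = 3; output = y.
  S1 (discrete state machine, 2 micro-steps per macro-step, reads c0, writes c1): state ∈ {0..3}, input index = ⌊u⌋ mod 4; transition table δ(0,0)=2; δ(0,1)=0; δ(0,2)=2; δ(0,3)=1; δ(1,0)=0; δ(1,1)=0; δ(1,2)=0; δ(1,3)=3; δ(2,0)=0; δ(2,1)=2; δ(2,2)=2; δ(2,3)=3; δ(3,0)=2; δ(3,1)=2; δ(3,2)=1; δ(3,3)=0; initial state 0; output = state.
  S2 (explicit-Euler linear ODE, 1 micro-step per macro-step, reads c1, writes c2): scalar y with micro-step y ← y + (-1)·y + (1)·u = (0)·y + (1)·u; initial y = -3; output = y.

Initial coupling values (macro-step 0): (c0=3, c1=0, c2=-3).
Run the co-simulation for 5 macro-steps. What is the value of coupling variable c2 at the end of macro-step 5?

macro 1: S0 reads c2=-3 → after 1×micro: 3; S1 reads c0=3 → after 2×micro: 3; S2 reads c1=0 → after 1×micro: 0 ⇒ (c0=3, c1=3, c2=0)
macro 2: S0 reads c2=0 → after 1×micro: 0; S1 reads c0=3 → after 2×micro: 1; S2 reads c1=3 → after 1×micro: 3 ⇒ (c0=0, c1=1, c2=3)
macro 3: S0 reads c2=3 → after 1×micro: -3; S1 reads c0=0 → after 2×micro: 2; S2 reads c1=1 → after 1×micro: 1 ⇒ (c0=-3, c1=2, c2=1)
macro 4: S0 reads c2=1 → after 1×micro: -1; S1 reads c0=-3 → after 2×micro: 2; S2 reads c1=2 → after 1×micro: 2 ⇒ (c0=-1, c1=2, c2=2)
macro 5: S0 reads c2=2 → after 1×micro: -2; S1 reads c0=-1 → after 2×micro: 0; S2 reads c1=2 → after 1×micro: 2 ⇒ (c0=-2, c1=0, c2=2)

c2 at macro-step 5 = 2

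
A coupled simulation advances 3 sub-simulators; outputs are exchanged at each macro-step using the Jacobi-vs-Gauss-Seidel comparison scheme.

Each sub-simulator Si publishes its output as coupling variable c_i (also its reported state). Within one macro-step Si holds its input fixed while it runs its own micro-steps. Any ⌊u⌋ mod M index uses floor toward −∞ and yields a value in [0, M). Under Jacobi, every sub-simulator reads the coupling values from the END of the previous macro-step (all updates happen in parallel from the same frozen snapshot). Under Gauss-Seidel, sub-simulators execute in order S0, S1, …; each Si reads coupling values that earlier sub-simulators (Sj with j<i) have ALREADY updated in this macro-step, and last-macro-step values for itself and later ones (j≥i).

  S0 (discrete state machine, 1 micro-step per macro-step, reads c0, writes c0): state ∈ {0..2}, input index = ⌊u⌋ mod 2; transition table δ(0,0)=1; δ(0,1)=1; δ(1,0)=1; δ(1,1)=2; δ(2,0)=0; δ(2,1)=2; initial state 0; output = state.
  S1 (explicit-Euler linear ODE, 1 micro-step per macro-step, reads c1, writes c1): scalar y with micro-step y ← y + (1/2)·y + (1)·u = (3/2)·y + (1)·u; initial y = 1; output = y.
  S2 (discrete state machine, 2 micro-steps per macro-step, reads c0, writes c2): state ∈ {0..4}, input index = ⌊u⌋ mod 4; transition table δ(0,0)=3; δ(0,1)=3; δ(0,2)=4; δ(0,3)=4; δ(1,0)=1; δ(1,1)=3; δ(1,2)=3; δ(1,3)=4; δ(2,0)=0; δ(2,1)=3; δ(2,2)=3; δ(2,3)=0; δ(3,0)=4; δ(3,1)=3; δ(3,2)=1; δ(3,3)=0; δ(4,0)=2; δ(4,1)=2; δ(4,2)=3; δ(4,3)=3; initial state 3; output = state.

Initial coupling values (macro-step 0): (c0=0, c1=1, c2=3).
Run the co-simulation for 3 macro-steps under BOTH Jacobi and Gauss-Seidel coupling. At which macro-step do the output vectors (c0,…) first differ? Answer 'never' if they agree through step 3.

first divergence at macro-step: 1

[Jacobi] macro 1: S0 reads c0=0 → after 1×micro: 1; S1 reads c1=1 → after 1×micro: 5/2; S2 reads c0=0 → after 2×micro: 2 ⇒ (c0=1, c1=5/2, c2=2)
[Jacobi] macro 2: S0 reads c0=1 → after 1×micro: 2; S1 reads c1=5/2 → after 1×micro: 25/4; S2 reads c0=1 → after 2×micro: 3 ⇒ (c0=2, c1=25/4, c2=3)
[Jacobi] macro 3: S0 reads c0=2 → after 1×micro: 0; S1 reads c1=25/4 → after 1×micro: 125/8; S2 reads c0=2 → after 2×micro: 3 ⇒ (c0=0, c1=125/8, c2=3)
[Gauss-Seidel] macro 1: S0 reads c0=0 → after 1×micro: 1; S1 reads c1=1 → after 1×micro: 5/2; S2 reads c0=1 → after 2×micro: 3 ⇒ (c0=1, c1=5/2, c2=3)
[Gauss-Seidel] macro 2: S0 reads c0=1 → after 1×micro: 2; S1 reads c1=5/2 → after 1×micro: 25/4; S2 reads c0=2 → after 2×micro: 3 ⇒ (c0=2, c1=25/4, c2=3)
[Gauss-Seidel] macro 3: S0 reads c0=2 → after 1×micro: 0; S1 reads c1=25/4 → after 1×micro: 125/8; S2 reads c0=0 → after 2×micro: 2 ⇒ (c0=0, c1=125/8, c2=2)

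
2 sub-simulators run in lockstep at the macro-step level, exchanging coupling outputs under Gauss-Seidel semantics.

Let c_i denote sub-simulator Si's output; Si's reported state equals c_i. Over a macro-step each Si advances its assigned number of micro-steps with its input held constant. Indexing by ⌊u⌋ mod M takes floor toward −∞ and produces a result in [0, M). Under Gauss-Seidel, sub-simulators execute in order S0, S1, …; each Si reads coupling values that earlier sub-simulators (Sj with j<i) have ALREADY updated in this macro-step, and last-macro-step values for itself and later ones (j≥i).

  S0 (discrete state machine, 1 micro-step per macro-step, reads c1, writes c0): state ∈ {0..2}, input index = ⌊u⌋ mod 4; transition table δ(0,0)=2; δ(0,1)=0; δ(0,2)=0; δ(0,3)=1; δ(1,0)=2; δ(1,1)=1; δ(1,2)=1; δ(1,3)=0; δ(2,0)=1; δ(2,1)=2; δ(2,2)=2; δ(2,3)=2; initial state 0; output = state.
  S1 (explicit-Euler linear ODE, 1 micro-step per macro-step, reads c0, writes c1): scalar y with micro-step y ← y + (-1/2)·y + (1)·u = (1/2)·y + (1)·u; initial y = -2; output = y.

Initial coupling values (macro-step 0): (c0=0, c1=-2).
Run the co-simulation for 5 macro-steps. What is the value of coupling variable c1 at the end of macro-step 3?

macro 1: S0 reads c1=-2 → after 1×micro: 0; S1 reads c0=0 → after 1×micro: -1 ⇒ (c0=0, c1=-1)
macro 2: S0 reads c1=-1 → after 1×micro: 1; S1 reads c0=1 → after 1×micro: 1/2 ⇒ (c0=1, c1=1/2)
macro 3: S0 reads c1=1/2 → after 1×micro: 2; S1 reads c0=2 → after 1×micro: 9/4 ⇒ (c0=2, c1=9/4)
macro 4: S0 reads c1=9/4 → after 1×micro: 2; S1 reads c0=2 → after 1×micro: 25/8 ⇒ (c0=2, c1=25/8)
macro 5: S0 reads c1=25/8 → after 1×micro: 2; S1 reads c0=2 → after 1×micro: 57/16 ⇒ (c0=2, c1=57/16)

c1 at macro-step 3 = 9/4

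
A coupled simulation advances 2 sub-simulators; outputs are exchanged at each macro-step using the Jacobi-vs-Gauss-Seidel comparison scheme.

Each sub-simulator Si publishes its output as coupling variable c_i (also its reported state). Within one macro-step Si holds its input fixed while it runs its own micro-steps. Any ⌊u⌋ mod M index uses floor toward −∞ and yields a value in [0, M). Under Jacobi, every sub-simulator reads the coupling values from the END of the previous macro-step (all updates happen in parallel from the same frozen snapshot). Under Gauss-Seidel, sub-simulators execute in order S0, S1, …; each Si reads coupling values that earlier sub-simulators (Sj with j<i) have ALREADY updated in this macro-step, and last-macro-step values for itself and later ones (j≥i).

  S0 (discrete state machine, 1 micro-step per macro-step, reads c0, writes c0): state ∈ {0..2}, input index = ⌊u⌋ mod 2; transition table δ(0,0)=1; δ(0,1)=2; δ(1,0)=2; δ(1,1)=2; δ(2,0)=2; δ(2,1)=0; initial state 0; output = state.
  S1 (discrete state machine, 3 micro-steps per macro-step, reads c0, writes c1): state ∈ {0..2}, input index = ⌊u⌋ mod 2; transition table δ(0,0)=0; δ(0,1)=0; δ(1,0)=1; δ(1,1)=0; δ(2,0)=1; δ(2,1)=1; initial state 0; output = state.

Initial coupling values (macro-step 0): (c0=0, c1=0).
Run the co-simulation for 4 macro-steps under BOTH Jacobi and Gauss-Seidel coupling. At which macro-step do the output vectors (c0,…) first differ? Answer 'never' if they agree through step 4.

[Jacobi] macro 1: S0 reads c0=0 → after 1×micro: 1; S1 reads c0=0 → after 3×micro: 0 ⇒ (c0=1, c1=0)
[Jacobi] macro 2: S0 reads c0=1 → after 1×micro: 2; S1 reads c0=1 → after 3×micro: 0 ⇒ (c0=2, c1=0)
[Jacobi] macro 3: S0 reads c0=2 → after 1×micro: 2; S1 reads c0=2 → after 3×micro: 0 ⇒ (c0=2, c1=0)
[Jacobi] macro 4: S0 reads c0=2 → after 1×micro: 2; S1 reads c0=2 → after 3×micro: 0 ⇒ (c0=2, c1=0)
[Gauss-Seidel] macro 1: S0 reads c0=0 → after 1×micro: 1; S1 reads c0=1 → after 3×micro: 0 ⇒ (c0=1, c1=0)
[Gauss-Seidel] macro 2: S0 reads c0=1 → after 1×micro: 2; S1 reads c0=2 → after 3×micro: 0 ⇒ (c0=2, c1=0)
[Gauss-Seidel] macro 3: S0 reads c0=2 → after 1×micro: 2; S1 reads c0=2 → after 3×micro: 0 ⇒ (c0=2, c1=0)
[Gauss-Seidel] macro 4: S0 reads c0=2 → after 1×micro: 2; S1 reads c0=2 → after 3×micro: 0 ⇒ (c0=2, c1=0)

first divergence at macro-step: never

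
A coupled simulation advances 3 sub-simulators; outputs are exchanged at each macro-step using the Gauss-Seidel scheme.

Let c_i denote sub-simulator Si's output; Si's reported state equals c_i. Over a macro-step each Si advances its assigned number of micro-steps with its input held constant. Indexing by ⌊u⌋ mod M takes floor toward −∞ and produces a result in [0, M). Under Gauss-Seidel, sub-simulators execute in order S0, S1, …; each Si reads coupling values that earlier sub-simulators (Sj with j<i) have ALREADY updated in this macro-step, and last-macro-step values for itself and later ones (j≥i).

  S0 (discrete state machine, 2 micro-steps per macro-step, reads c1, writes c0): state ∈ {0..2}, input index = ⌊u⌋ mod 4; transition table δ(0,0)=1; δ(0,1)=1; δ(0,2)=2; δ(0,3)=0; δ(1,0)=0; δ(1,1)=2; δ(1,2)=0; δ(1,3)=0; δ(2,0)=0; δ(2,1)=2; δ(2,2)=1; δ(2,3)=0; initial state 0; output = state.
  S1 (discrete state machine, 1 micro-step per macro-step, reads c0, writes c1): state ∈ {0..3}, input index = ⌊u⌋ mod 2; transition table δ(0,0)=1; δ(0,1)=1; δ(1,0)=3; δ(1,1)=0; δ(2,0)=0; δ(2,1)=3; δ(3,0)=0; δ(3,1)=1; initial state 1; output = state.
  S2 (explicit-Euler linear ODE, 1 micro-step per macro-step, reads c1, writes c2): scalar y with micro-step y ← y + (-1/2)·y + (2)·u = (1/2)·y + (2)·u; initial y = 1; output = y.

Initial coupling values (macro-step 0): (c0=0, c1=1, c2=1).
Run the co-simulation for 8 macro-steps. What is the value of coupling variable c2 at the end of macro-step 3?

macro 1: S0 reads c1=1 → after 2×micro: 2; S1 reads c0=2 → after 1×micro: 3; S2 reads c1=3 → after 1×micro: 13/2 ⇒ (c0=2, c1=3, c2=13/2)
macro 2: S0 reads c1=3 → after 2×micro: 0; S1 reads c0=0 → after 1×micro: 0; S2 reads c1=0 → after 1×micro: 13/4 ⇒ (c0=0, c1=0, c2=13/4)
macro 3: S0 reads c1=0 → after 2×micro: 0; S1 reads c0=0 → after 1×micro: 1; S2 reads c1=1 → after 1×micro: 29/8 ⇒ (c0=0, c1=1, c2=29/8)
macro 4: S0 reads c1=1 → after 2×micro: 2; S1 reads c0=2 → after 1×micro: 3; S2 reads c1=3 → after 1×micro: 125/16 ⇒ (c0=2, c1=3, c2=125/16)
macro 5: S0 reads c1=3 → after 2×micro: 0; S1 reads c0=0 → after 1×micro: 0; S2 reads c1=0 → after 1×micro: 125/32 ⇒ (c0=0, c1=0, c2=125/32)
macro 6: S0 reads c1=0 → after 2×micro: 0; S1 reads c0=0 → after 1×micro: 1; S2 reads c1=1 → after 1×micro: 253/64 ⇒ (c0=0, c1=1, c2=253/64)
macro 7: S0 reads c1=1 → after 2×micro: 2; S1 reads c0=2 → after 1×micro: 3; S2 reads c1=3 → after 1×micro: 1021/128 ⇒ (c0=2, c1=3, c2=1021/128)
macro 8: S0 reads c1=3 → after 2×micro: 0; S1 reads c0=0 → after 1×micro: 0; S2 reads c1=0 → after 1×micro: 1021/256 ⇒ (c0=0, c1=0, c2=1021/256)

c2 at macro-step 3 = 29/8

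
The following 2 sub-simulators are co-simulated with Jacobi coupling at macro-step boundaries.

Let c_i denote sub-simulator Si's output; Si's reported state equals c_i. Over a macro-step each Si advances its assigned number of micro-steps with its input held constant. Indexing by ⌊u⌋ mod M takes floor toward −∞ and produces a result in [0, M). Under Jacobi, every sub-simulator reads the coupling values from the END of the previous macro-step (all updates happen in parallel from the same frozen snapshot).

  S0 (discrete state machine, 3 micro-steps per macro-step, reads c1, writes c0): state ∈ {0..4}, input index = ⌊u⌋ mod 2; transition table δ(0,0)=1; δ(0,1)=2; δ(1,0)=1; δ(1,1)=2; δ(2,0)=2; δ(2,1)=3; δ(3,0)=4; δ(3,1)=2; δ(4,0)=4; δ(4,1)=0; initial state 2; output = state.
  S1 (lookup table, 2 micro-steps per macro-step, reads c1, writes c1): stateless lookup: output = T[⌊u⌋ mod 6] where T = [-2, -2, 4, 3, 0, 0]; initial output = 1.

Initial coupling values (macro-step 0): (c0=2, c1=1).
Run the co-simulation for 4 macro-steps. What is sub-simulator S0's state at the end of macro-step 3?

S0 state at macro-step 3 = 4

macro 1: S0 reads c1=1 → after 3×micro: 3; S1 reads c1=1 → after 2×micro: -2 ⇒ (c0=3, c1=-2)
macro 2: S0 reads c1=-2 → after 3×micro: 4; S1 reads c1=-2 → after 2×micro: 0 ⇒ (c0=4, c1=0)
macro 3: S0 reads c1=0 → after 3×micro: 4; S1 reads c1=0 → after 2×micro: -2 ⇒ (c0=4, c1=-2)
macro 4: S0 reads c1=-2 → after 3×micro: 4; S1 reads c1=-2 → after 2×micro: 0 ⇒ (c0=4, c1=0)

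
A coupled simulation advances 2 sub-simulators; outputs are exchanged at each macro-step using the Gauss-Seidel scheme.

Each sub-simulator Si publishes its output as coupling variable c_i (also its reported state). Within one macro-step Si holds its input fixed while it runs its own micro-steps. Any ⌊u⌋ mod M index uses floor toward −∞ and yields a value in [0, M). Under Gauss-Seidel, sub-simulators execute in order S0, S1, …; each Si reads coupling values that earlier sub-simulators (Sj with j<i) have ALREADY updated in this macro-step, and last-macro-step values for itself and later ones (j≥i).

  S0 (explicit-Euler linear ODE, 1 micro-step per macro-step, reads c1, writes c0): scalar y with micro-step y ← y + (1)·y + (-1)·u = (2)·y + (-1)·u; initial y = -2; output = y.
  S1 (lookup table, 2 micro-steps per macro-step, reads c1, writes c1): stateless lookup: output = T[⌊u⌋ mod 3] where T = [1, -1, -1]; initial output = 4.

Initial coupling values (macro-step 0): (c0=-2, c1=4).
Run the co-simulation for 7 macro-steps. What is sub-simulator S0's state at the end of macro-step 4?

macro 1: S0 reads c1=4 → after 1×micro: -8; S1 reads c1=4 → after 2×micro: -1 ⇒ (c0=-8, c1=-1)
macro 2: S0 reads c1=-1 → after 1×micro: -15; S1 reads c1=-1 → after 2×micro: -1 ⇒ (c0=-15, c1=-1)
macro 3: S0 reads c1=-1 → after 1×micro: -29; S1 reads c1=-1 → after 2×micro: -1 ⇒ (c0=-29, c1=-1)
macro 4: S0 reads c1=-1 → after 1×micro: -57; S1 reads c1=-1 → after 2×micro: -1 ⇒ (c0=-57, c1=-1)
macro 5: S0 reads c1=-1 → after 1×micro: -113; S1 reads c1=-1 → after 2×micro: -1 ⇒ (c0=-113, c1=-1)
macro 6: S0 reads c1=-1 → after 1×micro: -225; S1 reads c1=-1 → after 2×micro: -1 ⇒ (c0=-225, c1=-1)
macro 7: S0 reads c1=-1 → after 1×micro: -449; S1 reads c1=-1 → after 2×micro: -1 ⇒ (c0=-449, c1=-1)

S0 state at macro-step 4 = -57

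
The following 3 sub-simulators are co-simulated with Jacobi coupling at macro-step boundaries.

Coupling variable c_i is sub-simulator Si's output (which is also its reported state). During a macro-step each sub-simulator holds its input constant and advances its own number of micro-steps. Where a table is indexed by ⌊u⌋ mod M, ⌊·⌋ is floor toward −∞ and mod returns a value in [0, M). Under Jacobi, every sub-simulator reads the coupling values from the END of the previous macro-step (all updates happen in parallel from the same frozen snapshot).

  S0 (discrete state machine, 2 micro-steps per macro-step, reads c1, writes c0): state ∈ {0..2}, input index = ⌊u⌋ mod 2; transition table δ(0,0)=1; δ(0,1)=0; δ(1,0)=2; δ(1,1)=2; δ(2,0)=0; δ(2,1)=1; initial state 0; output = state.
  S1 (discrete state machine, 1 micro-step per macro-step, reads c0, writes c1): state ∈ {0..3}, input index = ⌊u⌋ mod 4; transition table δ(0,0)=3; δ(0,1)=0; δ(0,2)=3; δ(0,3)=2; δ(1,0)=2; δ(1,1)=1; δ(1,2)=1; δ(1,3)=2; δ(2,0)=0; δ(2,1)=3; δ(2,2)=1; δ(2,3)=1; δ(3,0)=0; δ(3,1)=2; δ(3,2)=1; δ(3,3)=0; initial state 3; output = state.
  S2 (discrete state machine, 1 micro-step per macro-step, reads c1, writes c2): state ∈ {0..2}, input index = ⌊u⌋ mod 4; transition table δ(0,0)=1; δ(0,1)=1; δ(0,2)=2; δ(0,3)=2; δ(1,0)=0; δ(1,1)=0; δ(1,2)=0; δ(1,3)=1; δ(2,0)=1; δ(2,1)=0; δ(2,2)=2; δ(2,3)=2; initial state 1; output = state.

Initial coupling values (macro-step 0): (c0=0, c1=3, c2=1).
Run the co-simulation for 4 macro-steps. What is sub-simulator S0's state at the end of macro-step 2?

macro 1: S0 reads c1=3 → after 2×micro: 0; S1 reads c0=0 → after 1×micro: 0; S2 reads c1=3 → after 1×micro: 1 ⇒ (c0=0, c1=0, c2=1)
macro 2: S0 reads c1=0 → after 2×micro: 2; S1 reads c0=0 → after 1×micro: 3; S2 reads c1=0 → after 1×micro: 0 ⇒ (c0=2, c1=3, c2=0)
macro 3: S0 reads c1=3 → after 2×micro: 2; S1 reads c0=2 → after 1×micro: 1; S2 reads c1=3 → after 1×micro: 2 ⇒ (c0=2, c1=1, c2=2)
macro 4: S0 reads c1=1 → after 2×micro: 2; S1 reads c0=2 → after 1×micro: 1; S2 reads c1=1 → after 1×micro: 0 ⇒ (c0=2, c1=1, c2=0)

S0 state at macro-step 2 = 2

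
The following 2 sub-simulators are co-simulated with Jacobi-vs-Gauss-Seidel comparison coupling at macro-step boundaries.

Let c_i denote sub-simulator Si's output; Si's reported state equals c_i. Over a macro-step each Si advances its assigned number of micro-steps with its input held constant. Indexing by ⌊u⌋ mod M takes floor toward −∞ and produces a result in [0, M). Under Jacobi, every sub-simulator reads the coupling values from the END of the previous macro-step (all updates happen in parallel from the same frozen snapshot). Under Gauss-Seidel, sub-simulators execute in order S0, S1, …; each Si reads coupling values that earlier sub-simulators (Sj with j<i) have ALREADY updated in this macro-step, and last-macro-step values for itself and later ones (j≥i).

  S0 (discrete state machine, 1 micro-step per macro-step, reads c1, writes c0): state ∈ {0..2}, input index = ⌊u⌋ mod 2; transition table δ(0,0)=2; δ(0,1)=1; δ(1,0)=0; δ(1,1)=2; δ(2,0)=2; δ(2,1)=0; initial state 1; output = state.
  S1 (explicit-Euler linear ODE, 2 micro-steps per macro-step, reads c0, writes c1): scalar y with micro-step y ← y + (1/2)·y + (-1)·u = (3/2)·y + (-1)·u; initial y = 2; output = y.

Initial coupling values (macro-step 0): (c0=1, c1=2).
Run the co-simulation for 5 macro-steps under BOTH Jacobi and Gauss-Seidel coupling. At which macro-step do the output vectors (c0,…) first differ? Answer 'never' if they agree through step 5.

first divergence at macro-step: 1

[Jacobi] macro 1: S0 reads c1=2 → after 1×micro: 0; S1 reads c0=1 → after 2×micro: 2 ⇒ (c0=0, c1=2)
[Jacobi] macro 2: S0 reads c1=2 → after 1×micro: 2; S1 reads c0=0 → after 2×micro: 9/2 ⇒ (c0=2, c1=9/2)
[Jacobi] macro 3: S0 reads c1=9/2 → after 1×micro: 2; S1 reads c0=2 → after 2×micro: 41/8 ⇒ (c0=2, c1=41/8)
[Jacobi] macro 4: S0 reads c1=41/8 → after 1×micro: 0; S1 reads c0=2 → after 2×micro: 209/32 ⇒ (c0=0, c1=209/32)
[Jacobi] macro 5: S0 reads c1=209/32 → after 1×micro: 2; S1 reads c0=0 → after 2×micro: 1881/128 ⇒ (c0=2, c1=1881/128)
[Gauss-Seidel] macro 1: S0 reads c1=2 → after 1×micro: 0; S1 reads c0=0 → after 2×micro: 9/2 ⇒ (c0=0, c1=9/2)
[Gauss-Seidel] macro 2: S0 reads c1=9/2 → after 1×micro: 2; S1 reads c0=2 → after 2×micro: 41/8 ⇒ (c0=2, c1=41/8)
[Gauss-Seidel] macro 3: S0 reads c1=41/8 → after 1×micro: 0; S1 reads c0=0 → after 2×micro: 369/32 ⇒ (c0=0, c1=369/32)
[Gauss-Seidel] macro 4: S0 reads c1=369/32 → after 1×micro: 1; S1 reads c0=1 → after 2×micro: 3001/128 ⇒ (c0=1, c1=3001/128)
[Gauss-Seidel] macro 5: S0 reads c1=3001/128 → after 1×micro: 2; S1 reads c0=2 → after 2×micro: 24449/512 ⇒ (c0=2, c1=24449/512)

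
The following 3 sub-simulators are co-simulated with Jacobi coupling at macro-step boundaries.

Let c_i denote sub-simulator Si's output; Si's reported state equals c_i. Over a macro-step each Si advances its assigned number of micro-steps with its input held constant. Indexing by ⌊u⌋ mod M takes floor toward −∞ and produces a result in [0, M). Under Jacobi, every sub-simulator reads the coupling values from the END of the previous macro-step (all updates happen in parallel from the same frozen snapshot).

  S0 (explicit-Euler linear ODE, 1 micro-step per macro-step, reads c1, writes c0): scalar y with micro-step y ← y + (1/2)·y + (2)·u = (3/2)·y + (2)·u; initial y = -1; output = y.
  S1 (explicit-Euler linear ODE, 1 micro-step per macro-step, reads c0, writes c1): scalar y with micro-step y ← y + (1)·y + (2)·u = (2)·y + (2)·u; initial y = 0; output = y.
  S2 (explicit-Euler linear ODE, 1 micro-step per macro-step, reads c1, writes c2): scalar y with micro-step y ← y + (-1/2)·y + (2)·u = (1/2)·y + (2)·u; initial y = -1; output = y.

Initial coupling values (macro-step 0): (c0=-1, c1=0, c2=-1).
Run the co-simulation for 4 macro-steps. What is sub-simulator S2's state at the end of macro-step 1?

S2 state at macro-step 1 = -1/2

macro 1: S0 reads c1=0 → after 1×micro: -3/2; S1 reads c0=-1 → after 1×micro: -2; S2 reads c1=0 → after 1×micro: -1/2 ⇒ (c0=-3/2, c1=-2, c2=-1/2)
macro 2: S0 reads c1=-2 → after 1×micro: -25/4; S1 reads c0=-3/2 → after 1×micro: -7; S2 reads c1=-2 → after 1×micro: -17/4 ⇒ (c0=-25/4, c1=-7, c2=-17/4)
macro 3: S0 reads c1=-7 → after 1×micro: -187/8; S1 reads c0=-25/4 → after 1×micro: -53/2; S2 reads c1=-7 → after 1×micro: -129/8 ⇒ (c0=-187/8, c1=-53/2, c2=-129/8)
macro 4: S0 reads c1=-53/2 → after 1×micro: -1409/16; S1 reads c0=-187/8 → after 1×micro: -399/4; S2 reads c1=-53/2 → after 1×micro: -977/16 ⇒ (c0=-1409/16, c1=-399/4, c2=-977/16)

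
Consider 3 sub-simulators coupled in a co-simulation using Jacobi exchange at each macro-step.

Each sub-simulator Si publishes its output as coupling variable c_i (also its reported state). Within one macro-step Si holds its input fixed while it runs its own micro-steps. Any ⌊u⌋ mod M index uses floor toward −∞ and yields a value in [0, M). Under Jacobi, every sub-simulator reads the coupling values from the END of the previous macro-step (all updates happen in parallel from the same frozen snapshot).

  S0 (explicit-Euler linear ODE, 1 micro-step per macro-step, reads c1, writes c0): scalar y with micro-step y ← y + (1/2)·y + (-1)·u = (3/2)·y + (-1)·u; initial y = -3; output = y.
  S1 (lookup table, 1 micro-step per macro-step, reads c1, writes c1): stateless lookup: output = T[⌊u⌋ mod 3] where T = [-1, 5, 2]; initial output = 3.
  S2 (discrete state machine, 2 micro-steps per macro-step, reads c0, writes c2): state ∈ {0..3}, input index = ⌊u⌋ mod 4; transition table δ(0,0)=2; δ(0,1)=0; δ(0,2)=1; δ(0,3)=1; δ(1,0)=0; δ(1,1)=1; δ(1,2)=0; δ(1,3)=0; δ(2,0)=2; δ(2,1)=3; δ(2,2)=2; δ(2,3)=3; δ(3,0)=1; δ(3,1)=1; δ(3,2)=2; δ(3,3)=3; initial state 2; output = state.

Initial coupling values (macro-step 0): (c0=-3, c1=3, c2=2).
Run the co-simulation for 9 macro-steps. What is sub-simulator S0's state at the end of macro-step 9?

macro 1: S0 reads c1=3 → after 1×micro: -15/2; S1 reads c1=3 → after 1×micro: -1; S2 reads c0=-3 → after 2×micro: 1 ⇒ (c0=-15/2, c1=-1, c2=1)
macro 2: S0 reads c1=-1 → after 1×micro: -41/4; S1 reads c1=-1 → after 1×micro: 2; S2 reads c0=-15/2 → after 2×micro: 2 ⇒ (c0=-41/4, c1=2, c2=2)
macro 3: S0 reads c1=2 → after 1×micro: -139/8; S1 reads c1=2 → after 1×micro: 2; S2 reads c0=-41/4 → after 2×micro: 1 ⇒ (c0=-139/8, c1=2, c2=1)
macro 4: S0 reads c1=2 → after 1×micro: -449/16; S1 reads c1=2 → after 1×micro: 2; S2 reads c0=-139/8 → after 2×micro: 1 ⇒ (c0=-449/16, c1=2, c2=1)
macro 5: S0 reads c1=2 → after 1×micro: -1411/32; S1 reads c1=2 → after 1×micro: 2; S2 reads c0=-449/16 → after 2×micro: 1 ⇒ (c0=-1411/32, c1=2, c2=1)
macro 6: S0 reads c1=2 → after 1×micro: -4361/64; S1 reads c1=2 → after 1×micro: 2; S2 reads c0=-1411/32 → after 2×micro: 1 ⇒ (c0=-4361/64, c1=2, c2=1)
macro 7: S0 reads c1=2 → after 1×micro: -13339/128; S1 reads c1=2 → after 1×micro: 2; S2 reads c0=-4361/64 → after 2×micro: 1 ⇒ (c0=-13339/128, c1=2, c2=1)
macro 8: S0 reads c1=2 → after 1×micro: -40529/256; S1 reads c1=2 → after 1×micro: 2; S2 reads c0=-13339/128 → after 2×micro: 1 ⇒ (c0=-40529/256, c1=2, c2=1)
macro 9: S0 reads c1=2 → after 1×micro: -122611/512; S1 reads c1=2 → after 1×micro: 2; S2 reads c0=-40529/256 → after 2×micro: 1 ⇒ (c0=-122611/512, c1=2, c2=1)

S0 state at macro-step 9 = -122611/512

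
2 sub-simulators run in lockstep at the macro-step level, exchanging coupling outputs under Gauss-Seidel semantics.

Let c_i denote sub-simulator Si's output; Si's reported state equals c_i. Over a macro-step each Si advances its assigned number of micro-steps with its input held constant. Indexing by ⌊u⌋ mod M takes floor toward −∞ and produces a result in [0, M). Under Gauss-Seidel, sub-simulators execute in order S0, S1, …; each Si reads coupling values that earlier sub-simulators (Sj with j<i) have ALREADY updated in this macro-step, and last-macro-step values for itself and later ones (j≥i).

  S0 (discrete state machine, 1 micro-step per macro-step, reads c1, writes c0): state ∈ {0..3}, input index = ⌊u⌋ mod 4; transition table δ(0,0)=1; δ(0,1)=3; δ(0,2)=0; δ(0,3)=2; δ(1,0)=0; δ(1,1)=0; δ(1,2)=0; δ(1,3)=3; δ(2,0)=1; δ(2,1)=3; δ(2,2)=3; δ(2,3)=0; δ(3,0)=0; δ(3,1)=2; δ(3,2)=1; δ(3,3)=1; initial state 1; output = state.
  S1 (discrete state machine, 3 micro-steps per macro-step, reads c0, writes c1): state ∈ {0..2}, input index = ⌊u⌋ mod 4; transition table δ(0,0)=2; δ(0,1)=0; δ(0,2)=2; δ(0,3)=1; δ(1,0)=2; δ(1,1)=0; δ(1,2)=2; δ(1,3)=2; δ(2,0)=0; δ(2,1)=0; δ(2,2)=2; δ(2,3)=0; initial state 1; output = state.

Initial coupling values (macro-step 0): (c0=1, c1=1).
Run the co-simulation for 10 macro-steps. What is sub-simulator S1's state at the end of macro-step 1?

S1 state at macro-step 1 = 2

macro 1: S0 reads c1=1 → after 1×micro: 0; S1 reads c0=0 → after 3×micro: 2 ⇒ (c0=0, c1=2)
macro 2: S0 reads c1=2 → after 1×micro: 0; S1 reads c0=0 → after 3×micro: 0 ⇒ (c0=0, c1=0)
macro 3: S0 reads c1=0 → after 1×micro: 1; S1 reads c0=1 → after 3×micro: 0 ⇒ (c0=1, c1=0)
macro 4: S0 reads c1=0 → after 1×micro: 0; S1 reads c0=0 → after 3×micro: 2 ⇒ (c0=0, c1=2)
macro 5: S0 reads c1=2 → after 1×micro: 0; S1 reads c0=0 → after 3×micro: 0 ⇒ (c0=0, c1=0)
macro 6: S0 reads c1=0 → after 1×micro: 1; S1 reads c0=1 → after 3×micro: 0 ⇒ (c0=1, c1=0)
macro 7: S0 reads c1=0 → after 1×micro: 0; S1 reads c0=0 → after 3×micro: 2 ⇒ (c0=0, c1=2)
macro 8: S0 reads c1=2 → after 1×micro: 0; S1 reads c0=0 → after 3×micro: 0 ⇒ (c0=0, c1=0)
macro 9: S0 reads c1=0 → after 1×micro: 1; S1 reads c0=1 → after 3×micro: 0 ⇒ (c0=1, c1=0)
macro 10: S0 reads c1=0 → after 1×micro: 0; S1 reads c0=0 → after 3×micro: 2 ⇒ (c0=0, c1=2)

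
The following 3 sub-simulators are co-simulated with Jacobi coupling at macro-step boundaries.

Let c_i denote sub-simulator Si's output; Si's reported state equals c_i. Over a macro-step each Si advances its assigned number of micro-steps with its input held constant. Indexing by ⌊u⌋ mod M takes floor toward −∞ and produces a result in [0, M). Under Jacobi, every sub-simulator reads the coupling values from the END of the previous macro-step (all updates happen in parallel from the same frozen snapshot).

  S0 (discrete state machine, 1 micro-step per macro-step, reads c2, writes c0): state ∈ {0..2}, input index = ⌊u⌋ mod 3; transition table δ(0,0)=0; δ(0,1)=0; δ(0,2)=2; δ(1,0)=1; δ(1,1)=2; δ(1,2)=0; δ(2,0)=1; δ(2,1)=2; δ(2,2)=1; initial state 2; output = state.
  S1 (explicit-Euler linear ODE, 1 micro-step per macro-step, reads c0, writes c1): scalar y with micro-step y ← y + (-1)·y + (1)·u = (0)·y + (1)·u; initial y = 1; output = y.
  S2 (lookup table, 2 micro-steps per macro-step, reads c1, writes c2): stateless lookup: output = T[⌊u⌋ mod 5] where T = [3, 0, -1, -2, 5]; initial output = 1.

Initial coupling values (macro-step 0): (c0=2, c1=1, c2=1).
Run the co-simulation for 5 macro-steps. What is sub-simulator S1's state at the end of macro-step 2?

S1 state at macro-step 2 = 2

macro 1: S0 reads c2=1 → after 1×micro: 2; S1 reads c0=2 → after 1×micro: 2; S2 reads c1=1 → after 2×micro: 0 ⇒ (c0=2, c1=2, c2=0)
macro 2: S0 reads c2=0 → after 1×micro: 1; S1 reads c0=2 → after 1×micro: 2; S2 reads c1=2 → after 2×micro: -1 ⇒ (c0=1, c1=2, c2=-1)
macro 3: S0 reads c2=-1 → after 1×micro: 0; S1 reads c0=1 → after 1×micro: 1; S2 reads c1=2 → after 2×micro: -1 ⇒ (c0=0, c1=1, c2=-1)
macro 4: S0 reads c2=-1 → after 1×micro: 2; S1 reads c0=0 → after 1×micro: 0; S2 reads c1=1 → after 2×micro: 0 ⇒ (c0=2, c1=0, c2=0)
macro 5: S0 reads c2=0 → after 1×micro: 1; S1 reads c0=2 → after 1×micro: 2; S2 reads c1=0 → after 2×micro: 3 ⇒ (c0=1, c1=2, c2=3)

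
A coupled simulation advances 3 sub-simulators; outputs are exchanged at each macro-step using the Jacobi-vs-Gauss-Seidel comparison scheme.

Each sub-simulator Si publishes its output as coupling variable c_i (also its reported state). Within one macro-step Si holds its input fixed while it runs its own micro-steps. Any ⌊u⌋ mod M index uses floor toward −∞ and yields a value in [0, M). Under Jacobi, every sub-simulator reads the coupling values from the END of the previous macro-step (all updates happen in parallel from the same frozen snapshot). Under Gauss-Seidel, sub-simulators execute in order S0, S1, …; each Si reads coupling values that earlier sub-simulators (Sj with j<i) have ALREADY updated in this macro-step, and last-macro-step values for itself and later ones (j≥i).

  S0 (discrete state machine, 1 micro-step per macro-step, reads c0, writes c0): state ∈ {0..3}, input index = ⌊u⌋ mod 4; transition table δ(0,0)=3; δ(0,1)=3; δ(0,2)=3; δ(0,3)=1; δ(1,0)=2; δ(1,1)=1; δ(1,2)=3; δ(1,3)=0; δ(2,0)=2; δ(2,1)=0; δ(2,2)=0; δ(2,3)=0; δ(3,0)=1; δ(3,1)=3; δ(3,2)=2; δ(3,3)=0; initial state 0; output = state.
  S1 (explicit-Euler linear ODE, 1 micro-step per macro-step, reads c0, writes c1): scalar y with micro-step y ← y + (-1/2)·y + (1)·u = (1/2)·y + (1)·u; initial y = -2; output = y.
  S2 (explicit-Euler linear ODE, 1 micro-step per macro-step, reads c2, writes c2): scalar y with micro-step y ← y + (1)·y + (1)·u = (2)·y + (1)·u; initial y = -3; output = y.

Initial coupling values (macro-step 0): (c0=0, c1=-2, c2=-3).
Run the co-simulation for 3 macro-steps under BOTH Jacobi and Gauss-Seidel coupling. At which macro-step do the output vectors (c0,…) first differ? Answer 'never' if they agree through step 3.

[Jacobi] macro 1: S0 reads c0=0 → after 1×micro: 3; S1 reads c0=0 → after 1×micro: -1; S2 reads c2=-3 → after 1×micro: -9 ⇒ (c0=3, c1=-1, c2=-9)
[Jacobi] macro 2: S0 reads c0=3 → after 1×micro: 0; S1 reads c0=3 → after 1×micro: 5/2; S2 reads c2=-9 → after 1×micro: -27 ⇒ (c0=0, c1=5/2, c2=-27)
[Jacobi] macro 3: S0 reads c0=0 → after 1×micro: 3; S1 reads c0=0 → after 1×micro: 5/4; S2 reads c2=-27 → after 1×micro: -81 ⇒ (c0=3, c1=5/4, c2=-81)
[Gauss-Seidel] macro 1: S0 reads c0=0 → after 1×micro: 3; S1 reads c0=3 → after 1×micro: 2; S2 reads c2=-3 → after 1×micro: -9 ⇒ (c0=3, c1=2, c2=-9)
[Gauss-Seidel] macro 2: S0 reads c0=3 → after 1×micro: 0; S1 reads c0=0 → after 1×micro: 1; S2 reads c2=-9 → after 1×micro: -27 ⇒ (c0=0, c1=1, c2=-27)
[Gauss-Seidel] macro 3: S0 reads c0=0 → after 1×micro: 3; S1 reads c0=3 → after 1×micro: 7/2; S2 reads c2=-27 → after 1×micro: -81 ⇒ (c0=3, c1=7/2, c2=-81)

first divergence at macro-step: 1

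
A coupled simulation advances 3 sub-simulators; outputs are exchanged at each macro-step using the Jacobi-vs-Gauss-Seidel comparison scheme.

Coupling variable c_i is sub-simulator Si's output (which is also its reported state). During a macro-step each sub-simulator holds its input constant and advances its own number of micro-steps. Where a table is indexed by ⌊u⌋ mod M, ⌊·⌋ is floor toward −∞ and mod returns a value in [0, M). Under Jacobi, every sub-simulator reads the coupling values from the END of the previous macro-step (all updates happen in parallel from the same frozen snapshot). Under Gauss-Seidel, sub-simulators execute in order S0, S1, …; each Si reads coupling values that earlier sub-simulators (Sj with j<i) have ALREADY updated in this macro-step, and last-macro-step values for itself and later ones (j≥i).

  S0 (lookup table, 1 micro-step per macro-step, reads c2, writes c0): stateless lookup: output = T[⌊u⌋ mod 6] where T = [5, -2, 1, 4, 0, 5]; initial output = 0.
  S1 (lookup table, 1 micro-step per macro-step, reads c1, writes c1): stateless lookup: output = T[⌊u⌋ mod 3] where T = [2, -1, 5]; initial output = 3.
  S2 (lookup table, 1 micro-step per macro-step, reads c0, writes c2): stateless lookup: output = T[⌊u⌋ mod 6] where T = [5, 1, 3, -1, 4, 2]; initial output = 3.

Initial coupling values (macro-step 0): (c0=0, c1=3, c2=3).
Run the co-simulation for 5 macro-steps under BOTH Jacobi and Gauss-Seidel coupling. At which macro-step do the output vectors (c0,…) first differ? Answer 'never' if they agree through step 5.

first divergence at macro-step: 1

[Jacobi] macro 1: S0 reads c2=3 → after 1×micro: 4; S1 reads c1=3 → after 1×micro: 2; S2 reads c0=0 → after 1×micro: 5 ⇒ (c0=4, c1=2, c2=5)
[Jacobi] macro 2: S0 reads c2=5 → after 1×micro: 5; S1 reads c1=2 → after 1×micro: 5; S2 reads c0=4 → after 1×micro: 4 ⇒ (c0=5, c1=5, c2=4)
[Jacobi] macro 3: S0 reads c2=4 → after 1×micro: 0; S1 reads c1=5 → after 1×micro: 5; S2 reads c0=5 → after 1×micro: 2 ⇒ (c0=0, c1=5, c2=2)
[Jacobi] macro 4: S0 reads c2=2 → after 1×micro: 1; S1 reads c1=5 → after 1×micro: 5; S2 reads c0=0 → after 1×micro: 5 ⇒ (c0=1, c1=5, c2=5)
[Jacobi] macro 5: S0 reads c2=5 → after 1×micro: 5; S1 reads c1=5 → after 1×micro: 5; S2 reads c0=1 → after 1×micro: 1 ⇒ (c0=5, c1=5, c2=1)
[Gauss-Seidel] macro 1: S0 reads c2=3 → after 1×micro: 4; S1 reads c1=3 → after 1×micro: 2; S2 reads c0=4 → after 1×micro: 4 ⇒ (c0=4, c1=2, c2=4)
[Gauss-Seidel] macro 2: S0 reads c2=4 → after 1×micro: 0; S1 reads c1=2 → after 1×micro: 5; S2 reads c0=0 → after 1×micro: 5 ⇒ (c0=0, c1=5, c2=5)
[Gauss-Seidel] macro 3: S0 reads c2=5 → after 1×micro: 5; S1 reads c1=5 → after 1×micro: 5; S2 reads c0=5 → after 1×micro: 2 ⇒ (c0=5, c1=5, c2=2)
[Gauss-Seidel] macro 4: S0 reads c2=2 → after 1×micro: 1; S1 reads c1=5 → after 1×micro: 5; S2 reads c0=1 → after 1×micro: 1 ⇒ (c0=1, c1=5, c2=1)
[Gauss-Seidel] macro 5: S0 reads c2=1 → after 1×micro: -2; S1 reads c1=5 → after 1×micro: 5; S2 reads c0=-2 → after 1×micro: 4 ⇒ (c0=-2, c1=5, c2=4)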